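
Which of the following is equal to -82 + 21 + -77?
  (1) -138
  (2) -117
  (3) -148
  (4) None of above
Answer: 1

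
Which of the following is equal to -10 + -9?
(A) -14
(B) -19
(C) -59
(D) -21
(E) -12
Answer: B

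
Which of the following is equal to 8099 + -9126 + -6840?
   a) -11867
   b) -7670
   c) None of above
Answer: c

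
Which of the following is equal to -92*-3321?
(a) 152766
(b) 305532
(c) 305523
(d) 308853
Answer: b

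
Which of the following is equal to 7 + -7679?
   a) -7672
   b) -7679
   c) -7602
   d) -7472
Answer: a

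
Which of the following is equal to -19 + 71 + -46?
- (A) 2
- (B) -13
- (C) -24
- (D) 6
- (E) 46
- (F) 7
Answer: D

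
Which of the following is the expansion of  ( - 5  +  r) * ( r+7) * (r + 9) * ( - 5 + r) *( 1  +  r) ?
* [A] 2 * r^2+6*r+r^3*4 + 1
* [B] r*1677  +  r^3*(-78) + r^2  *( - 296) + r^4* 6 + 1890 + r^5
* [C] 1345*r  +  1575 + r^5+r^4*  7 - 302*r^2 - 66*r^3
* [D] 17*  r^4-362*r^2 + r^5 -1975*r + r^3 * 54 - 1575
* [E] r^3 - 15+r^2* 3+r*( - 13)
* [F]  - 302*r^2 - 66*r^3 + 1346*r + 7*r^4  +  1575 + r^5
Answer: C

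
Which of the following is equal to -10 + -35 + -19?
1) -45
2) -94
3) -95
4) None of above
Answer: 4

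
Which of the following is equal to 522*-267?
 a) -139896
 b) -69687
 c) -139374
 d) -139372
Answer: c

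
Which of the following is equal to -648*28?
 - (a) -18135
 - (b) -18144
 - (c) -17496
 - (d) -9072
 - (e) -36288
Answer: b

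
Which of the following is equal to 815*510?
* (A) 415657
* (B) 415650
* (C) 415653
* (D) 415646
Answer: B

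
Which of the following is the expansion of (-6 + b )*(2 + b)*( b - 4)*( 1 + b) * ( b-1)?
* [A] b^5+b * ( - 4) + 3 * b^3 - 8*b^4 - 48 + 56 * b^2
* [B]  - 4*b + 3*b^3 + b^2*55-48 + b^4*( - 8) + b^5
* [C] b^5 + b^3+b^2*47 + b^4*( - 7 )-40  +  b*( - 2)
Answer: A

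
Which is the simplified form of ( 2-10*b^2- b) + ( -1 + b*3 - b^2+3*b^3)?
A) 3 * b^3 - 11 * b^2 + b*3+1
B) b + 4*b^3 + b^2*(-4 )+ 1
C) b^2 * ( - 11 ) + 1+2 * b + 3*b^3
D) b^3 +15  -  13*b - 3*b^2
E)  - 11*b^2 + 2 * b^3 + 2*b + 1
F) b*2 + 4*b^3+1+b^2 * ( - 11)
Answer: C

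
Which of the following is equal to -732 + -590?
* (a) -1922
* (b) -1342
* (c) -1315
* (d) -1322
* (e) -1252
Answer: d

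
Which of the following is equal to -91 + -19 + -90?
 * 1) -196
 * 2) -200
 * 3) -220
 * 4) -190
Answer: 2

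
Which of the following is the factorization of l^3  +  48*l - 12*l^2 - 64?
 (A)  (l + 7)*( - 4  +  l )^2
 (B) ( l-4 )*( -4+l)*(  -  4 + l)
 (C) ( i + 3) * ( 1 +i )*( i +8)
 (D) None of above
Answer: B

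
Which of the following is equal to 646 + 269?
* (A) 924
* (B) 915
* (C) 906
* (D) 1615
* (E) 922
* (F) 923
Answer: B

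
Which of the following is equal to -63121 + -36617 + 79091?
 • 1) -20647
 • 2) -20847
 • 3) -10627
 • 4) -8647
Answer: 1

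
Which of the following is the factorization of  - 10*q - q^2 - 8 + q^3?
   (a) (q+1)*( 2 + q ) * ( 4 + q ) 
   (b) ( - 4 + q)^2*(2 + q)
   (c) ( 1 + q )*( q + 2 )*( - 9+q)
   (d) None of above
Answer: d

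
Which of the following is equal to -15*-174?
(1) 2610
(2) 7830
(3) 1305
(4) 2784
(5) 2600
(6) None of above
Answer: 1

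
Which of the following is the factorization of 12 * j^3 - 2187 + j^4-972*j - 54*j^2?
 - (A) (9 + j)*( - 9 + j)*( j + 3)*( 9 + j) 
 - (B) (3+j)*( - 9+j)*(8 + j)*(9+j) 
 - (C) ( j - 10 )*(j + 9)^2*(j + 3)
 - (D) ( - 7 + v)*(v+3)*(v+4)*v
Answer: A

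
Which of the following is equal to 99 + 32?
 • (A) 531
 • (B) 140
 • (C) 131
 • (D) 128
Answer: C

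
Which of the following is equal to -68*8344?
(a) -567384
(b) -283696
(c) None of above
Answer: c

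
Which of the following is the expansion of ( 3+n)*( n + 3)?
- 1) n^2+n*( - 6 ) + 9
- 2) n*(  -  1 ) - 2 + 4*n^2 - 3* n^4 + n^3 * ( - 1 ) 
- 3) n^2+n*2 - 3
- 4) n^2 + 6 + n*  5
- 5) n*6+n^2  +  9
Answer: 5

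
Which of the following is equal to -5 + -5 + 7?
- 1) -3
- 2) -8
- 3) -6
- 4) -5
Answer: 1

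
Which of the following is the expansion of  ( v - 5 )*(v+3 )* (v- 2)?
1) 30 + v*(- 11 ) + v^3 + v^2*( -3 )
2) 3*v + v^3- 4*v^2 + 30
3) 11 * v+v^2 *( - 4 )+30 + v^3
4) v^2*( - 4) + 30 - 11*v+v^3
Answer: 4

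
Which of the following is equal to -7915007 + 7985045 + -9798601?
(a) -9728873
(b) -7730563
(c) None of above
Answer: c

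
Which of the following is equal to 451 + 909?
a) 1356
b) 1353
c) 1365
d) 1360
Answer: d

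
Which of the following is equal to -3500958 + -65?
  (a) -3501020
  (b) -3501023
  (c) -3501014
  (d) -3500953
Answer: b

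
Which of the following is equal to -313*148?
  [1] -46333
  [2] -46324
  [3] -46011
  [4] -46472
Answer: 2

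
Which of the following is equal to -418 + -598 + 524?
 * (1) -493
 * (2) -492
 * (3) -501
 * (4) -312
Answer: 2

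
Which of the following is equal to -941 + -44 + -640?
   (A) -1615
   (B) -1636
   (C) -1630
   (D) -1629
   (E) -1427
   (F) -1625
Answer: F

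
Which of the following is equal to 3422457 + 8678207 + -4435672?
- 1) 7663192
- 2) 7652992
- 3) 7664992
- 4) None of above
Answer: 3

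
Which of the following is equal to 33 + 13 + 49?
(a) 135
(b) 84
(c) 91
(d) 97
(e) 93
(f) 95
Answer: f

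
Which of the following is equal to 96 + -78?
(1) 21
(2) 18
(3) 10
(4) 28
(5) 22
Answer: 2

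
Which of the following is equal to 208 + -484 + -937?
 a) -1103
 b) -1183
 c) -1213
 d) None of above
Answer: c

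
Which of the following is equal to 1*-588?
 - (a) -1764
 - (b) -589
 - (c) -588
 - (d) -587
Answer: c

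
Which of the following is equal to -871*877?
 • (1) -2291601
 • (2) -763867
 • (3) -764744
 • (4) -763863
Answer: 2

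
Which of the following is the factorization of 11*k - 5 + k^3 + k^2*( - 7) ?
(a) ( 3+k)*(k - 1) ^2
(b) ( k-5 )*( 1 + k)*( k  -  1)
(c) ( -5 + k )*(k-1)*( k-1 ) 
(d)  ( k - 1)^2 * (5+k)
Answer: c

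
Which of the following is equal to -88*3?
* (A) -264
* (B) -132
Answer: A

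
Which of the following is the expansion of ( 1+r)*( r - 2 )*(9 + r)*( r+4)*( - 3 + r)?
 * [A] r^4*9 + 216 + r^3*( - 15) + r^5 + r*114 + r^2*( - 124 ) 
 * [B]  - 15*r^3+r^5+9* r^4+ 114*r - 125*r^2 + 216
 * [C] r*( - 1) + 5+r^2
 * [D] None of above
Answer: B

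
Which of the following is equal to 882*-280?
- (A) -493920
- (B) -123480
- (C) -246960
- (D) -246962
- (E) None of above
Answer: C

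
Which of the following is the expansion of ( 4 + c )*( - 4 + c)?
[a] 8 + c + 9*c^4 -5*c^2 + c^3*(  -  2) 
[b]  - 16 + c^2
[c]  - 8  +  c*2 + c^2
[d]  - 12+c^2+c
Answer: b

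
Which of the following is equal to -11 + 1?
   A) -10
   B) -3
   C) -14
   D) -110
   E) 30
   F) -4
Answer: A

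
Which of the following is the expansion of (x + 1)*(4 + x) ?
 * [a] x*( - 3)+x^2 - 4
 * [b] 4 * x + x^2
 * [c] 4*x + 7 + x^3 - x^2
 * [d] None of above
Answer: d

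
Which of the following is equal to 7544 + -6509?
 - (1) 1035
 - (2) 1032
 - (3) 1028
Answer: 1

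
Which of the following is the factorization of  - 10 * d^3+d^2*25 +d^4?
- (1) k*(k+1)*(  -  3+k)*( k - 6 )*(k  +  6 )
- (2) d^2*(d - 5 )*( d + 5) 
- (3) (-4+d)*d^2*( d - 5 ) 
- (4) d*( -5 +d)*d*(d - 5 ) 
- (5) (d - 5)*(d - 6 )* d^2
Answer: 4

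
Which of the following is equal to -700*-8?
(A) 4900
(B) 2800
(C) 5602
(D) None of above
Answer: D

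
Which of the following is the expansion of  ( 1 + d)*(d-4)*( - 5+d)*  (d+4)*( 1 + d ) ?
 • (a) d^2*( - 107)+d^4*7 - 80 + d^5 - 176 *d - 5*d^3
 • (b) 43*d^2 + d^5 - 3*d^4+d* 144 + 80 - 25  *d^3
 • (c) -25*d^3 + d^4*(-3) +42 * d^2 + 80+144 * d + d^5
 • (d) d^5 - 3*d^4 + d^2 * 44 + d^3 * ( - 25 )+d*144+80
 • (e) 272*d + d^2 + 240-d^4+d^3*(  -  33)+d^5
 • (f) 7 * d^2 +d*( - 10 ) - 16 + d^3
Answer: b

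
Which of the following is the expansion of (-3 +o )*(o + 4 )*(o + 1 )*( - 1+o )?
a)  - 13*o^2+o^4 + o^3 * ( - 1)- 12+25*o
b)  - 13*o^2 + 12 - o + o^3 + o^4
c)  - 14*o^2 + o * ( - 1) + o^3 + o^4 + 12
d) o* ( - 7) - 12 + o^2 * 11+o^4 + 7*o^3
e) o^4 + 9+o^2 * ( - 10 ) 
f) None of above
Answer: b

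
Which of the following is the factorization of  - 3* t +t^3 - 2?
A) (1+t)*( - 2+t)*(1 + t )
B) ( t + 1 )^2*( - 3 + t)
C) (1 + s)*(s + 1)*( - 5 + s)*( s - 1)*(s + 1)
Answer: A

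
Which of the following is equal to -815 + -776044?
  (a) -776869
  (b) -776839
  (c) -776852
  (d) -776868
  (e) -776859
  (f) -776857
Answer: e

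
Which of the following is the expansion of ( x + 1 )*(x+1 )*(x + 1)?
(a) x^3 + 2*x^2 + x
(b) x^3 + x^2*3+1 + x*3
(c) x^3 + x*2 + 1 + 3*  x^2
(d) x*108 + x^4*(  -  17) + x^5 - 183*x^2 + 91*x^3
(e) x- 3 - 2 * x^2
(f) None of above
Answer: b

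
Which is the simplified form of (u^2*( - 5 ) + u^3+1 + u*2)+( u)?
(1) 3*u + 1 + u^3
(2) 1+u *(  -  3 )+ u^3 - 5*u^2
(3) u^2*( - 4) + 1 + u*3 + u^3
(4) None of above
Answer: 4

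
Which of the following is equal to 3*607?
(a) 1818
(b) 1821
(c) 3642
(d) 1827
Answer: b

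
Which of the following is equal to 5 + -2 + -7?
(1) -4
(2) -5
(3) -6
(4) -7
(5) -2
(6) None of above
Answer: 1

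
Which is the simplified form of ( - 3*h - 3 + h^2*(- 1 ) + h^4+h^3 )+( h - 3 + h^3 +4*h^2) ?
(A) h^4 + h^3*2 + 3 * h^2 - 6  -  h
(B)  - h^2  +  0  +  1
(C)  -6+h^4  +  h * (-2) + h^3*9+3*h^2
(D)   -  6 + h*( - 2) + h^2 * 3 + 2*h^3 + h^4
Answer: D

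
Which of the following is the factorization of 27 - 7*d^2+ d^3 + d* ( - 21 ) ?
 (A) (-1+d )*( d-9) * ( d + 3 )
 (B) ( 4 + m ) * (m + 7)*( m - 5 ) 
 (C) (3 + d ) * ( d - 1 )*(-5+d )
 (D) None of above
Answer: A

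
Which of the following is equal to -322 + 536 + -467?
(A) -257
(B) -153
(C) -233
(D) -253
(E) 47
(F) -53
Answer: D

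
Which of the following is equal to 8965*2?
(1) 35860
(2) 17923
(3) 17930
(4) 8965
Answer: 3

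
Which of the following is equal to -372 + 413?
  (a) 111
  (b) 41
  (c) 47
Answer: b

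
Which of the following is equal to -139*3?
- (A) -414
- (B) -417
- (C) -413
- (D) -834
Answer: B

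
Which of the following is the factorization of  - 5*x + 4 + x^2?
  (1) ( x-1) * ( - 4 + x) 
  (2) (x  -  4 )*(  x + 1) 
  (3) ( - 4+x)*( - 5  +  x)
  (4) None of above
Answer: 1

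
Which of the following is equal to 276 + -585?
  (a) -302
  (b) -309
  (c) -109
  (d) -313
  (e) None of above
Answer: b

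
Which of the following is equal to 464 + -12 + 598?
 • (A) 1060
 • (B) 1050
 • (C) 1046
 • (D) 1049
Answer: B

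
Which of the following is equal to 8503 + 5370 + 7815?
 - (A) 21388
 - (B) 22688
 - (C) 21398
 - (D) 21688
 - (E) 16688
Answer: D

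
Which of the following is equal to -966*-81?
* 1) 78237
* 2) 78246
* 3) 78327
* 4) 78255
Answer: 2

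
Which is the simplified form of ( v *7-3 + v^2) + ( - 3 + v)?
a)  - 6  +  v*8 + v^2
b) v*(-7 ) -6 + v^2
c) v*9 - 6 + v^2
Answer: a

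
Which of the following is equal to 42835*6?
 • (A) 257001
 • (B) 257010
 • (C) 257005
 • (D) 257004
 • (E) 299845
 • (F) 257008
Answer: B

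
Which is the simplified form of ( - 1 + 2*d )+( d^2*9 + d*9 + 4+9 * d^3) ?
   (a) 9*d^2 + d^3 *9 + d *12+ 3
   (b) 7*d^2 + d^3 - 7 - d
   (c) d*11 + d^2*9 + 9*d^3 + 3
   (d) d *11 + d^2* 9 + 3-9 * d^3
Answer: c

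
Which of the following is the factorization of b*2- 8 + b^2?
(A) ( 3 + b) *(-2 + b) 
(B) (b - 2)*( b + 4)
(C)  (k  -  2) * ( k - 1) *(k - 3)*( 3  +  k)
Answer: B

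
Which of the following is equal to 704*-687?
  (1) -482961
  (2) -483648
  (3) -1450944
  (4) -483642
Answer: 2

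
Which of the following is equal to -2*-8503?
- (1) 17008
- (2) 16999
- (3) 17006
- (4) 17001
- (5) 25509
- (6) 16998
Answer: 3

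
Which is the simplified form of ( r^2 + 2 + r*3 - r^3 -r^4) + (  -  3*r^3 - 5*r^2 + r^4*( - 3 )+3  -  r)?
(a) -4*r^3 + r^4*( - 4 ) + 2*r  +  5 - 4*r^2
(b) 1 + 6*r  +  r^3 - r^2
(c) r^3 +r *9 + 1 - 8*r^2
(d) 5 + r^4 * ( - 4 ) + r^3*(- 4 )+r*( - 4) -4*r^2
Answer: a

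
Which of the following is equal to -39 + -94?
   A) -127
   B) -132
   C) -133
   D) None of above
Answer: C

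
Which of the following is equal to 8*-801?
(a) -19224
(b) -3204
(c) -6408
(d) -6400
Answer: c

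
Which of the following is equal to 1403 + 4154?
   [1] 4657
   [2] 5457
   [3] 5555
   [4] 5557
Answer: 4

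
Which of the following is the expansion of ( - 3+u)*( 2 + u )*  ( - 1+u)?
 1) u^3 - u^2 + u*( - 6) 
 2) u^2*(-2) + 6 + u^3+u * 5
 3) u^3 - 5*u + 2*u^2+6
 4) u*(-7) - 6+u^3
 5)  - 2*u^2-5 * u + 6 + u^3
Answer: 5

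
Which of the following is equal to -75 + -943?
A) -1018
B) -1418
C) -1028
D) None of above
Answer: A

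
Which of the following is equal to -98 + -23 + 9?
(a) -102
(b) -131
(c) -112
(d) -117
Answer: c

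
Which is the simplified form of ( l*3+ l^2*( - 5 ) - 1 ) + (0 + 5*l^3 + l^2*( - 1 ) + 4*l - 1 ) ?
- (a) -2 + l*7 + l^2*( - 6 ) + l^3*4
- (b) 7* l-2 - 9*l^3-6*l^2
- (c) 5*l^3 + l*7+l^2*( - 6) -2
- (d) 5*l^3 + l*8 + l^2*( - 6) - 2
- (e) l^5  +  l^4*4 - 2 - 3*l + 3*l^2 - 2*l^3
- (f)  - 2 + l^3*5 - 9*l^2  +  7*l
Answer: c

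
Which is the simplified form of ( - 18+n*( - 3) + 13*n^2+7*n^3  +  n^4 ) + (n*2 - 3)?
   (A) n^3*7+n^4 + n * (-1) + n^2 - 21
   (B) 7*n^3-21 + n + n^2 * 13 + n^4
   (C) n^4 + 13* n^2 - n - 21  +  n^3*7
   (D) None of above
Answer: C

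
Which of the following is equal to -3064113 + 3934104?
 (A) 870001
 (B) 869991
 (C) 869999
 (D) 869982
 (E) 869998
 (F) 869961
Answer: B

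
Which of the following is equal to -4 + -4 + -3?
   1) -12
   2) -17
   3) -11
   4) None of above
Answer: 3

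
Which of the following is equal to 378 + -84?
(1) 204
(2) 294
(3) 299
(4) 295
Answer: 2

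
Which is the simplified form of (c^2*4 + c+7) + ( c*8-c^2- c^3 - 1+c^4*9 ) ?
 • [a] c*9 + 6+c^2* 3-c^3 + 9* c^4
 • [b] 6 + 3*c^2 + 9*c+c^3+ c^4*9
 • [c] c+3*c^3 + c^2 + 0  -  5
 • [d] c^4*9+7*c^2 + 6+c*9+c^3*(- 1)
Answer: a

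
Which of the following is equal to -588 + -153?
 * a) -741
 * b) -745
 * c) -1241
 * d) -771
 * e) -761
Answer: a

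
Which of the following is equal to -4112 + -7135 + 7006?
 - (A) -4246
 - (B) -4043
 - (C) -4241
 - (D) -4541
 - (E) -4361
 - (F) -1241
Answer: C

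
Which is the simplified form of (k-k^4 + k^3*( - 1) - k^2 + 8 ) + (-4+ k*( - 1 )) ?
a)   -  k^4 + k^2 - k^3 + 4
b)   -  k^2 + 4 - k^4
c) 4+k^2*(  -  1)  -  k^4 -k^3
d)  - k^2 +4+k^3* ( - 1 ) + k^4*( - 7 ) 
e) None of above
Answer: c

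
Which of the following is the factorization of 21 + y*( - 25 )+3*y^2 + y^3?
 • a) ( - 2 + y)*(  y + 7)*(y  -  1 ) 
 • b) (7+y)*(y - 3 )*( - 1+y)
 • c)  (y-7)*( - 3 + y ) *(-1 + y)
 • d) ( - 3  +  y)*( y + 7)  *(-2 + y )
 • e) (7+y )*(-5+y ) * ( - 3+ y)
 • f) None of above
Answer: b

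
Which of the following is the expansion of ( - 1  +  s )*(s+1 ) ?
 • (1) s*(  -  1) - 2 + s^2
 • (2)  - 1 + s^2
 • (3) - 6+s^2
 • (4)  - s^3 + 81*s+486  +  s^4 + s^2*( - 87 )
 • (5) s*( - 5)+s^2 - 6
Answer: 2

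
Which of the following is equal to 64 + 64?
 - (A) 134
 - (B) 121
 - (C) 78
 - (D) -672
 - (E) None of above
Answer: E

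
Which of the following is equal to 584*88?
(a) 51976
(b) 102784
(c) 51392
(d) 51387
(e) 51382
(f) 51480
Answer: c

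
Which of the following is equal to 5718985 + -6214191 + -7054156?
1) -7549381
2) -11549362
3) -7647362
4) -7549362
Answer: 4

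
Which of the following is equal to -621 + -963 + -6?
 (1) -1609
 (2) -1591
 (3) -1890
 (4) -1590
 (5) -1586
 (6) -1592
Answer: 4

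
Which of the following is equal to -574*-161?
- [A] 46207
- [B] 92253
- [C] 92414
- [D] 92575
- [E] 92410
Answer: C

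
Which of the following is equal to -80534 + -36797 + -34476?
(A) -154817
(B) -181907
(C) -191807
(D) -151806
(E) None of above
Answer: E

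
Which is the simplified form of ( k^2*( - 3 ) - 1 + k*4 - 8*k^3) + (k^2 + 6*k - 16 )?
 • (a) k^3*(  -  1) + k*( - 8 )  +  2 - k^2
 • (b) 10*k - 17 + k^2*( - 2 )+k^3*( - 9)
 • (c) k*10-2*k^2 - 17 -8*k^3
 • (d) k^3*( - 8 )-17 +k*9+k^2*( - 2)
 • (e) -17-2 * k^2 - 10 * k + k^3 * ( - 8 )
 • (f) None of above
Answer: c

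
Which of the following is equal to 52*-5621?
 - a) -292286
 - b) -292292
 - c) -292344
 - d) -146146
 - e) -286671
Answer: b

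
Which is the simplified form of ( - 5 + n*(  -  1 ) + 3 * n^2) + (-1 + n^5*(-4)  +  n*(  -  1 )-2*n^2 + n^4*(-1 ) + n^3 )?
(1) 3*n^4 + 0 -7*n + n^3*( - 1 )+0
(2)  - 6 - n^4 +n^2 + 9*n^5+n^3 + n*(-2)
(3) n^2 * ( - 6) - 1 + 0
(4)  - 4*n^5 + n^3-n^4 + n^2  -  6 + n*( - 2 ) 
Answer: 4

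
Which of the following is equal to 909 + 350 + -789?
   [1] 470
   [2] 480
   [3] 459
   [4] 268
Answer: 1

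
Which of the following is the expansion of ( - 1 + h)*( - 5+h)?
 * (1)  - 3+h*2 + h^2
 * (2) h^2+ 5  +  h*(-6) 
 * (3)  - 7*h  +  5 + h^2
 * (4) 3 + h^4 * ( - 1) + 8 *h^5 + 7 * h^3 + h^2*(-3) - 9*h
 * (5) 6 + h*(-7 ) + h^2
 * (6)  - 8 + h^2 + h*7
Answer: 2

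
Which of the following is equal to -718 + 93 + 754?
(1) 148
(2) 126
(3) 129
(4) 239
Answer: 3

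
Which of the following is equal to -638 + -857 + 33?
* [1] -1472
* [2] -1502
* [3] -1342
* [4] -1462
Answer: 4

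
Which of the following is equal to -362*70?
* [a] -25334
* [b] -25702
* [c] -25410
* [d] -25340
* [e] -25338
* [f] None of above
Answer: d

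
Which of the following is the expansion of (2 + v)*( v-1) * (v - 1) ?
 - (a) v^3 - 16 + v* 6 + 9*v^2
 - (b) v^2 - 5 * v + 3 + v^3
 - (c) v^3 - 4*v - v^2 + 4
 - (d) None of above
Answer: d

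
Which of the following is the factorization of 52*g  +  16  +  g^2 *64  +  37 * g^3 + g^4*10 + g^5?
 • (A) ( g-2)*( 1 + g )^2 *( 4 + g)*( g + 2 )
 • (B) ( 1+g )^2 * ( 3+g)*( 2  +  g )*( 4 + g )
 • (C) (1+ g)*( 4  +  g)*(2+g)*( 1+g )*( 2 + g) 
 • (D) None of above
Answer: C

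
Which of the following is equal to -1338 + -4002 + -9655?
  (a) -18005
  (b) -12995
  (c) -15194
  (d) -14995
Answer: d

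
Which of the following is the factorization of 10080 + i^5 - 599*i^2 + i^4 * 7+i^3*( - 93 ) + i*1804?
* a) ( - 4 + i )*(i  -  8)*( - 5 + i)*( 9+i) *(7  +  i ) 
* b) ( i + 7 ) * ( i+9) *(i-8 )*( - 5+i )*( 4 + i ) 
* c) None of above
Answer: b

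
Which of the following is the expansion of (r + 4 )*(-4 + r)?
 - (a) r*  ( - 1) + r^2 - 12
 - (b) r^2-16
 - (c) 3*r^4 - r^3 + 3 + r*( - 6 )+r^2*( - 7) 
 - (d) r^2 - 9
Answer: b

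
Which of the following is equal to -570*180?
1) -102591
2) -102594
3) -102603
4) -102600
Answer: 4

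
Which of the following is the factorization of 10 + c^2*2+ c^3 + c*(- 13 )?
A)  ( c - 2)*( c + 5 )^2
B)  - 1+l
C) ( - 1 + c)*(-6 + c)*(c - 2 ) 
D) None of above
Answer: D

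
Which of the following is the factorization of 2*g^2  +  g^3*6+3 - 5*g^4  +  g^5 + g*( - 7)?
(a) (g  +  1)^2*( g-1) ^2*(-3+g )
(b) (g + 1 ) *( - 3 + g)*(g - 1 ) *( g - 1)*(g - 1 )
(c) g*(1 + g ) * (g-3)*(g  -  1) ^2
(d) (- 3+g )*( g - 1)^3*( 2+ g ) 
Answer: b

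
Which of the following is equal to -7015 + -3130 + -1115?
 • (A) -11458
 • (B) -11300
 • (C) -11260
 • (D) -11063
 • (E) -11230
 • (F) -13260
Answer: C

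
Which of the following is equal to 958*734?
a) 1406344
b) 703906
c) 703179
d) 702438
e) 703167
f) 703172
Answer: f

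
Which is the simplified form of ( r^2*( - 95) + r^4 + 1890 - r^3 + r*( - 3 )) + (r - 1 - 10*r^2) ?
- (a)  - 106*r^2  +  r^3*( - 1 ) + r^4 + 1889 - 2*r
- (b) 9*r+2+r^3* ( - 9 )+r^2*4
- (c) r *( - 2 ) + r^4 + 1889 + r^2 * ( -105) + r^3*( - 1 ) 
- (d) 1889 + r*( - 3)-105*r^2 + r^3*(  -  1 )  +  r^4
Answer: c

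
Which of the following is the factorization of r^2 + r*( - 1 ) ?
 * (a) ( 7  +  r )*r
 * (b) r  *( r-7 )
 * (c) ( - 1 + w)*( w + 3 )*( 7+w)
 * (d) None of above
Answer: d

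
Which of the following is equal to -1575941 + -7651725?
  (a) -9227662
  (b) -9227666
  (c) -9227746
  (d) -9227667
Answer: b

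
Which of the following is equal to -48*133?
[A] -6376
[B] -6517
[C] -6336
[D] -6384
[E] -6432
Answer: D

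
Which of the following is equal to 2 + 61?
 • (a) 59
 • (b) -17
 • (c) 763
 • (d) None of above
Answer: d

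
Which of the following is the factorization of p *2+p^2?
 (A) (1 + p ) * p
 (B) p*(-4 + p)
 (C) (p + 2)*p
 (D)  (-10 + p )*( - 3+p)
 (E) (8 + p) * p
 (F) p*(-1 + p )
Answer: C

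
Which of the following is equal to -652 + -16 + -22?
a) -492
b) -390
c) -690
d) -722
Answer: c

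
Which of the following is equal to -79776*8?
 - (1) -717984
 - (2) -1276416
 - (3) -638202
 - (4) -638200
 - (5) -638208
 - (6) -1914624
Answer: 5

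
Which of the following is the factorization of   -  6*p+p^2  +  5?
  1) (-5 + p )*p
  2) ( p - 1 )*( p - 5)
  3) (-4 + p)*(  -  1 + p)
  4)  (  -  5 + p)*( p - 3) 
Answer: 2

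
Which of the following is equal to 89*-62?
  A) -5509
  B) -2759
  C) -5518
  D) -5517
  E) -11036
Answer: C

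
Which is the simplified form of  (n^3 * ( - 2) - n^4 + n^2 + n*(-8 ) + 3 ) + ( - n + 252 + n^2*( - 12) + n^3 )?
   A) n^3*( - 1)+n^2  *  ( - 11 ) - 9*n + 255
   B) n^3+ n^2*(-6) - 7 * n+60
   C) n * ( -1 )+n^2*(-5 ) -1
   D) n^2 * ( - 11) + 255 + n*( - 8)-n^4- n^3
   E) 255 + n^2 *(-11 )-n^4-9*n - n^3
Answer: E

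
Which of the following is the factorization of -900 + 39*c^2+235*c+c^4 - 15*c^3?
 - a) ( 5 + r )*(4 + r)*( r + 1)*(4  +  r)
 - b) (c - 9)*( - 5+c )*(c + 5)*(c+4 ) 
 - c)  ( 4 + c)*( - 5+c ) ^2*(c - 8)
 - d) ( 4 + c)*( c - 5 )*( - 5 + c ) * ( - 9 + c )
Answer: d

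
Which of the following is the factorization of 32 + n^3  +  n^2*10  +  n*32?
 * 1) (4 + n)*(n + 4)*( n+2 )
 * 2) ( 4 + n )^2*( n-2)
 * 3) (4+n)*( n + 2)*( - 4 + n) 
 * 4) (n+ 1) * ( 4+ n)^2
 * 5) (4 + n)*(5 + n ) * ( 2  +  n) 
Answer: 1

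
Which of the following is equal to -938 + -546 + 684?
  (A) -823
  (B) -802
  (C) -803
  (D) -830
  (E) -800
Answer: E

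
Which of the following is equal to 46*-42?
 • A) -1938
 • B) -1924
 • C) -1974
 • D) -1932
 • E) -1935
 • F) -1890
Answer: D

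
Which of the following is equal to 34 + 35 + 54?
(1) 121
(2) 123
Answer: 2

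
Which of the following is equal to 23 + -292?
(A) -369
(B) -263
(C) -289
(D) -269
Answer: D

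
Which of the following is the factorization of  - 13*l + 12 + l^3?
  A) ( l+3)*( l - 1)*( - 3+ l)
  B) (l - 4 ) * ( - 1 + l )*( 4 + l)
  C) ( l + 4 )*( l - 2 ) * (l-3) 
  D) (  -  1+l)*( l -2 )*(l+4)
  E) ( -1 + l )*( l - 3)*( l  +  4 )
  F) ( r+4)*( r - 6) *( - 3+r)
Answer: E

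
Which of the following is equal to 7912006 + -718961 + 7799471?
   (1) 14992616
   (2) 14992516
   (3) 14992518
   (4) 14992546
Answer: 2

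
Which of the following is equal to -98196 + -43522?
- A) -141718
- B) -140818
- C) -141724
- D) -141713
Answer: A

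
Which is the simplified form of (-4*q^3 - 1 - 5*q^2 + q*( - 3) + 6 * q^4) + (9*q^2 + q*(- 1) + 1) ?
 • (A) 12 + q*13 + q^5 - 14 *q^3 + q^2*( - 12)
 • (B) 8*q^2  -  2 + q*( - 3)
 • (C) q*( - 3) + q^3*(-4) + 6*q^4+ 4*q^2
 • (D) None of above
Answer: D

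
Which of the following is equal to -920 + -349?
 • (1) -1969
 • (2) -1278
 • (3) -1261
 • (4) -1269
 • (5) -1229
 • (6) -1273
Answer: 4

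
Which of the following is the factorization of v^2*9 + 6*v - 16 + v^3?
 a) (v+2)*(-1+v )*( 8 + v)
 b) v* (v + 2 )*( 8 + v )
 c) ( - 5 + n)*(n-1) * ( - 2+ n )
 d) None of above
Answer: a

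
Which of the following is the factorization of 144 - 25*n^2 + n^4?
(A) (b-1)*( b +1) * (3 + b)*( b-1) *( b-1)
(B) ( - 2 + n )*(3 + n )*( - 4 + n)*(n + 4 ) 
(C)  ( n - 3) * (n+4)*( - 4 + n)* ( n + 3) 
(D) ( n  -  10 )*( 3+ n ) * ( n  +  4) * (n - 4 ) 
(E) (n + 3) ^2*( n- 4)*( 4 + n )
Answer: C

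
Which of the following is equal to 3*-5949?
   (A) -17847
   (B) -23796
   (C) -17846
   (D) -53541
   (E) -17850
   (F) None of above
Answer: A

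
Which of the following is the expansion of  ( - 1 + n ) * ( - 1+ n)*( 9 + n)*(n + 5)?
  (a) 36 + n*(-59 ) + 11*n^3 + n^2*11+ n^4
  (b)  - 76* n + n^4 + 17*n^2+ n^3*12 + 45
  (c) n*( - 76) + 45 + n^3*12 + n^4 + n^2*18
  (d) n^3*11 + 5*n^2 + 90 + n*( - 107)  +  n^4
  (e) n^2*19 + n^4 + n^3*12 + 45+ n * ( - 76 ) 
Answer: c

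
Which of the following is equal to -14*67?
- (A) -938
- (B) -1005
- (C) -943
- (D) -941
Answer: A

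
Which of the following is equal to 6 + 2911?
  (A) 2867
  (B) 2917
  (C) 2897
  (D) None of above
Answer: B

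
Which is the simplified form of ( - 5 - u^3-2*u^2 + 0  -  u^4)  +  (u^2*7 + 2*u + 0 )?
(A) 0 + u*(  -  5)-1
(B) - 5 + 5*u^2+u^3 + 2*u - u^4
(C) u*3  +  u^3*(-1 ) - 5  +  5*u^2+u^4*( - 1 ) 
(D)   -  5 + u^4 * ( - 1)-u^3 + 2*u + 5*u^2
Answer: D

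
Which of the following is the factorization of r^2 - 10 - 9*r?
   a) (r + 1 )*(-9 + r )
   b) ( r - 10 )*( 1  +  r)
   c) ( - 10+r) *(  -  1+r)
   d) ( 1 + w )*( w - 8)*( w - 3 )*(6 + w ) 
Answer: b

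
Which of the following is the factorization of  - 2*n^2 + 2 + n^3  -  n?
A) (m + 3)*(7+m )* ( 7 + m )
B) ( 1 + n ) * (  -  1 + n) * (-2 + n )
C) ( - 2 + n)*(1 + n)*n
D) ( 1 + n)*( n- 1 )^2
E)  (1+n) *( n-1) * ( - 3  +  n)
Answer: B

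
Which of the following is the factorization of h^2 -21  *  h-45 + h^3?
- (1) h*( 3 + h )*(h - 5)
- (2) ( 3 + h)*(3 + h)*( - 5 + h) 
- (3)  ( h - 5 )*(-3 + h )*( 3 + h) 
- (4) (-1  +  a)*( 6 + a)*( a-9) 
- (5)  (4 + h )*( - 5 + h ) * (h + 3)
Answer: 2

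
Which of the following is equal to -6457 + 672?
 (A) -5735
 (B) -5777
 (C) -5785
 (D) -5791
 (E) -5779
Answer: C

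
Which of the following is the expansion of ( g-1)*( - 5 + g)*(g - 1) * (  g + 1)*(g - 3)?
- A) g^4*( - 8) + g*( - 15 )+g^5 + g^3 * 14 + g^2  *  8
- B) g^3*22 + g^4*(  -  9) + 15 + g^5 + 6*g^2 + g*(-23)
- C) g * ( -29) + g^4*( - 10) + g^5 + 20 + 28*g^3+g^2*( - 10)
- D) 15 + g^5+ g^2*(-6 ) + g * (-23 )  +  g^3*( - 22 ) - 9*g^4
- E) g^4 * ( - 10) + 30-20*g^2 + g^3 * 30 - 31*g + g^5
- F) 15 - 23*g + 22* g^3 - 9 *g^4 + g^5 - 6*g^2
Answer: F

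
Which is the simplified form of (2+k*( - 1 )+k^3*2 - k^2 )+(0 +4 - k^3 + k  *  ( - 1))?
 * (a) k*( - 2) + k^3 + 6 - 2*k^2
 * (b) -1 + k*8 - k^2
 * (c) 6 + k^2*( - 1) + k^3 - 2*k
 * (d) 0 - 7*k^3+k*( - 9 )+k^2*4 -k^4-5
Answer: c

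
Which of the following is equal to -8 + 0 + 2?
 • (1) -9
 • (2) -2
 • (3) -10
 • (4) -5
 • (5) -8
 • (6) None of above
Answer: 6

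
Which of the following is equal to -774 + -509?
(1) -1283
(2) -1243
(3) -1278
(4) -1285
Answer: 1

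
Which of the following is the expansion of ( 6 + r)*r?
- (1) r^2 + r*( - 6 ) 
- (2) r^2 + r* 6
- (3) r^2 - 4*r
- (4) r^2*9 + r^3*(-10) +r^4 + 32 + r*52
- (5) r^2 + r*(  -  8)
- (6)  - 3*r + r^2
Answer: 2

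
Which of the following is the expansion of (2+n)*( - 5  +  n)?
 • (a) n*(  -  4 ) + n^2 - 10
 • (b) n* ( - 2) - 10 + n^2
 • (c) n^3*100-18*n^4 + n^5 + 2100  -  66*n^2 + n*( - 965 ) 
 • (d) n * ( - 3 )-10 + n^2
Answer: d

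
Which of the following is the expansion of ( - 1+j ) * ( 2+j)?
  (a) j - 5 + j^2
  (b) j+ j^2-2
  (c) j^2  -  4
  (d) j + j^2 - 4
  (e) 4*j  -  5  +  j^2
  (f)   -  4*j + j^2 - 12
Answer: b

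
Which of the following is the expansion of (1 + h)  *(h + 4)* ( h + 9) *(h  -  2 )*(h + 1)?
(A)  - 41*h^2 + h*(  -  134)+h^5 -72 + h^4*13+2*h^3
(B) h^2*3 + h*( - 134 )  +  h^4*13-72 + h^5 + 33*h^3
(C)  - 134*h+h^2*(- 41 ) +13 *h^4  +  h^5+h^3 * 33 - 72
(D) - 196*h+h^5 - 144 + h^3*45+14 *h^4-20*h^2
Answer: C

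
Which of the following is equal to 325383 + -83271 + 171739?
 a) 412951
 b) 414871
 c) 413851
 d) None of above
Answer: c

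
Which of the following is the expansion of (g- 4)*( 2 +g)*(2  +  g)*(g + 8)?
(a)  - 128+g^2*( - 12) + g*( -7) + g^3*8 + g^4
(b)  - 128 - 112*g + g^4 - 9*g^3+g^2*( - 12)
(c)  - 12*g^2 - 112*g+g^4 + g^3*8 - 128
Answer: c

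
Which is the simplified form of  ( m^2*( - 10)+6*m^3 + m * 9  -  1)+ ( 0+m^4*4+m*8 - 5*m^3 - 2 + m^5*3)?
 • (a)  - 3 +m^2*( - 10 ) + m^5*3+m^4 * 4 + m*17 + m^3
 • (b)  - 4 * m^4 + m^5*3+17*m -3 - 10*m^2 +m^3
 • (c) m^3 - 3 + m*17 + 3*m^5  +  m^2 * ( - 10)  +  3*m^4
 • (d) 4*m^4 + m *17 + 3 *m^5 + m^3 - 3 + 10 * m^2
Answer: a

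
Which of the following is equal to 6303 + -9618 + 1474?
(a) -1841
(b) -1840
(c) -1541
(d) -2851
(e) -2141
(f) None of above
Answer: a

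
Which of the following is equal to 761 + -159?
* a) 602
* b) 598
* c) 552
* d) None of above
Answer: a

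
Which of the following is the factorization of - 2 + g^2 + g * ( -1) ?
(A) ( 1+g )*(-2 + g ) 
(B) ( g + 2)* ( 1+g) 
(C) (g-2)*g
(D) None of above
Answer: A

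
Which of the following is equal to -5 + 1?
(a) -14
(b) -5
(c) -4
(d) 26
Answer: c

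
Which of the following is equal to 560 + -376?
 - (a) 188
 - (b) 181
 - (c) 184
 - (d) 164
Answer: c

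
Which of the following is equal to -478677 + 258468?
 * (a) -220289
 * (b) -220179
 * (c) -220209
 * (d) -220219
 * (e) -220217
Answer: c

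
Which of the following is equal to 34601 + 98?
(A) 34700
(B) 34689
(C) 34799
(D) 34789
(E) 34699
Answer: E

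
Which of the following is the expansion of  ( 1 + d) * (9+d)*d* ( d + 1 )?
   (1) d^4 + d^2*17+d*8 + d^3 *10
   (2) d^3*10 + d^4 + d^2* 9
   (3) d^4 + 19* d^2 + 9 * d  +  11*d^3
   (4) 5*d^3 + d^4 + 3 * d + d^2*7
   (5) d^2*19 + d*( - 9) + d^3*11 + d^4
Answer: 3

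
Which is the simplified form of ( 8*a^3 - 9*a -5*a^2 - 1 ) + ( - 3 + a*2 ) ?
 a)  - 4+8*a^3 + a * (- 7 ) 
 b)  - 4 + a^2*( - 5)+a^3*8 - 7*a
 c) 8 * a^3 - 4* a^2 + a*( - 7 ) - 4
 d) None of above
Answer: b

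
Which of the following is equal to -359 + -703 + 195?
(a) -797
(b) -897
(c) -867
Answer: c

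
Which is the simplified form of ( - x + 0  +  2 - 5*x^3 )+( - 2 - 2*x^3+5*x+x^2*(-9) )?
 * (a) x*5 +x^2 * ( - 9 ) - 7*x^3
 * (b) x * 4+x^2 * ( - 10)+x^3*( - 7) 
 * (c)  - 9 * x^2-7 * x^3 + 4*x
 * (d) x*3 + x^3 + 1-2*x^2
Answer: c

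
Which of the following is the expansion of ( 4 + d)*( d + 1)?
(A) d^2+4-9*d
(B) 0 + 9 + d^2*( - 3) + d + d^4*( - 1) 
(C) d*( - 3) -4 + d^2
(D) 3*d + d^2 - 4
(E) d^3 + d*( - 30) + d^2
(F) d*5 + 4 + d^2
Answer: F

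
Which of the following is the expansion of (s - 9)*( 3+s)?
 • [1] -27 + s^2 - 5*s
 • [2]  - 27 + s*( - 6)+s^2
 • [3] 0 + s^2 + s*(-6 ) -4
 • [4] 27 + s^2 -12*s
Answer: 2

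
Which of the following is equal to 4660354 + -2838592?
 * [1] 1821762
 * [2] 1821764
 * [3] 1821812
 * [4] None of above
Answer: 1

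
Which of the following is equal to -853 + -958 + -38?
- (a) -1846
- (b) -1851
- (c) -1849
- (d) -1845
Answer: c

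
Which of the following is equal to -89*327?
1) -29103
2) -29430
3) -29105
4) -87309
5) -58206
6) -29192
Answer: 1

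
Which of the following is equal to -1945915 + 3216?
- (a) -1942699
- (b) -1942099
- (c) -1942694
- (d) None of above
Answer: a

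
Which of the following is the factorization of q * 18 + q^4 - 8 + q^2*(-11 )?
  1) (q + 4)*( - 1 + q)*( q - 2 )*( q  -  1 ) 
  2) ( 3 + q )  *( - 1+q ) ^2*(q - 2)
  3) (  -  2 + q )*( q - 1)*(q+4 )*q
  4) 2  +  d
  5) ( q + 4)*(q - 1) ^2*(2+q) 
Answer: 1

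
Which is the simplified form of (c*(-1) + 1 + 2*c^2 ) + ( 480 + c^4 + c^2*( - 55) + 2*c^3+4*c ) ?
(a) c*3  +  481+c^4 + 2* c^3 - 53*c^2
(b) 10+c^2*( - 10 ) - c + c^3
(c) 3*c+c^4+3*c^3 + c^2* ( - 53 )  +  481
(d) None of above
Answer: a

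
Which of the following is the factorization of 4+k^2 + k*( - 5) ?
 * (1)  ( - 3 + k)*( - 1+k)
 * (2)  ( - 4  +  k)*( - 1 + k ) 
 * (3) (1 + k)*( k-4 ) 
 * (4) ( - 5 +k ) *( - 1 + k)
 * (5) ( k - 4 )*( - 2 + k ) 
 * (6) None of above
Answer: 2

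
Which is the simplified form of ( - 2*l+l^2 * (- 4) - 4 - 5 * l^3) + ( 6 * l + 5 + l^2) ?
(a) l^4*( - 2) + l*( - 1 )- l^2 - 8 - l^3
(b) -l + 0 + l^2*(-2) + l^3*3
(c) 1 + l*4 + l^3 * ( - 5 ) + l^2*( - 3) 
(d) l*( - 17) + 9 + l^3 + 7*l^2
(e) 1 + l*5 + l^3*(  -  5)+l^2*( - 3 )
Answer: c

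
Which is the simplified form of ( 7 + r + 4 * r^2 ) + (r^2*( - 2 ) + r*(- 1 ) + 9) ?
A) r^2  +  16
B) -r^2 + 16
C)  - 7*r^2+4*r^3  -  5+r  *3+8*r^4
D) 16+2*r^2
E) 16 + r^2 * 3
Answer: D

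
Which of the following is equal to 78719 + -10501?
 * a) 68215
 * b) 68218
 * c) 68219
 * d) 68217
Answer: b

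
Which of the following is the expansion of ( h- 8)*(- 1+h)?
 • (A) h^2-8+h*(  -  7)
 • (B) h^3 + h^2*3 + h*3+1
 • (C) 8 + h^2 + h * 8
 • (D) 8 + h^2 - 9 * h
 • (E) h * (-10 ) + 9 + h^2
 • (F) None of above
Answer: D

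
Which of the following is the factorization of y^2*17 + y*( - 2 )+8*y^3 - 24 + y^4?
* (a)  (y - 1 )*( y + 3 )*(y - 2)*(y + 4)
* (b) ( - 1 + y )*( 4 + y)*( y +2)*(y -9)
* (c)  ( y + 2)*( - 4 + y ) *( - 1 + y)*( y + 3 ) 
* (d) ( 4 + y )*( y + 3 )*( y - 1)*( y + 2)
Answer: d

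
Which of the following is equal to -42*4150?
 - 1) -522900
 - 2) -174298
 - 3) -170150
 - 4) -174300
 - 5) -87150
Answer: 4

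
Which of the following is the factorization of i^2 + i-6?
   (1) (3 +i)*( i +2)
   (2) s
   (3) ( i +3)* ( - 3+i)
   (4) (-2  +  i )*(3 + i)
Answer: 4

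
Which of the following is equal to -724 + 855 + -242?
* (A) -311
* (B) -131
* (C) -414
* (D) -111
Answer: D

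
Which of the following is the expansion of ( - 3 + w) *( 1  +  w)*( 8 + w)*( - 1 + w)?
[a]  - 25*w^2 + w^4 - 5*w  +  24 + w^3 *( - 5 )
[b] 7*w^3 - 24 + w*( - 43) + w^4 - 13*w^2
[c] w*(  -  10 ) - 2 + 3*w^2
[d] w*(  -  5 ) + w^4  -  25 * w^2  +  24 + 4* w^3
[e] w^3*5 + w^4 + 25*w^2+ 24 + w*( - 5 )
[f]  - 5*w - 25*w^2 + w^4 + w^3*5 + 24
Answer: f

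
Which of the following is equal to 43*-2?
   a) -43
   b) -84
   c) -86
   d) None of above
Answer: c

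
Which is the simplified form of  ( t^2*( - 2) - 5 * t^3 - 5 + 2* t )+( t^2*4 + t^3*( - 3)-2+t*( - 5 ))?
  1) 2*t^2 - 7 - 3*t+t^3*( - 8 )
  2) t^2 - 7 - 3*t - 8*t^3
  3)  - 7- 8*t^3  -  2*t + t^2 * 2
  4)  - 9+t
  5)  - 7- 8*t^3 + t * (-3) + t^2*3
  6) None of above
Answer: 1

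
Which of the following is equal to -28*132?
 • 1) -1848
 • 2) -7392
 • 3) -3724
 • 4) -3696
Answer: 4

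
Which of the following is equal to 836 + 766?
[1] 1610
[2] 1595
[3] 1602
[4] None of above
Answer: 3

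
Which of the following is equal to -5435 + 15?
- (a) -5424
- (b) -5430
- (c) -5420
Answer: c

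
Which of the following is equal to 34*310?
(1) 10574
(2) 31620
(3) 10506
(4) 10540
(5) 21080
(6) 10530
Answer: 4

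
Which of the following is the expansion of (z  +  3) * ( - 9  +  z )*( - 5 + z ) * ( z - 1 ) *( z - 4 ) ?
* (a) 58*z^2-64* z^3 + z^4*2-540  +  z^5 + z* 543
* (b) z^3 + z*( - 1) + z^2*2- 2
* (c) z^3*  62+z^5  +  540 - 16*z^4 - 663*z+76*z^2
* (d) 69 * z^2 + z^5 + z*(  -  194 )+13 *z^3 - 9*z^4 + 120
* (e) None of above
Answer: c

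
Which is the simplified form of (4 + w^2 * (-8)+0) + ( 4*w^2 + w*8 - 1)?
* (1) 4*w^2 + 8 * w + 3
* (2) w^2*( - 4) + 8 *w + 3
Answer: 2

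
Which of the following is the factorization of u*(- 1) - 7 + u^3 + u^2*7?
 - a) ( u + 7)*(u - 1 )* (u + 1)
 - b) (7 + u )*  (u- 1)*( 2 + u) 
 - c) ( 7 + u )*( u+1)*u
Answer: a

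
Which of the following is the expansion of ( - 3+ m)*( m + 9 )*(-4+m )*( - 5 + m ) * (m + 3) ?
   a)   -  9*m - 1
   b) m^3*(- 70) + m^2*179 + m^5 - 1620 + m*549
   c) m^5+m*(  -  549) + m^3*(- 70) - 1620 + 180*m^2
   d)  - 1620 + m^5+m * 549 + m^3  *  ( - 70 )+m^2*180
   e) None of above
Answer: d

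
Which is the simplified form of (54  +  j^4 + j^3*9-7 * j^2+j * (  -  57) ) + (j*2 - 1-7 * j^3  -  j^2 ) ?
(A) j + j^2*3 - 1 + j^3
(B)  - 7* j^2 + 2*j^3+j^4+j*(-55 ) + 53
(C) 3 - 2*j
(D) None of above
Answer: D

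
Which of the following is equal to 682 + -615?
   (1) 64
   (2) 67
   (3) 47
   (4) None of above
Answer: 2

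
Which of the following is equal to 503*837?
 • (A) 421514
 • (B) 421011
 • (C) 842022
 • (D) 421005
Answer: B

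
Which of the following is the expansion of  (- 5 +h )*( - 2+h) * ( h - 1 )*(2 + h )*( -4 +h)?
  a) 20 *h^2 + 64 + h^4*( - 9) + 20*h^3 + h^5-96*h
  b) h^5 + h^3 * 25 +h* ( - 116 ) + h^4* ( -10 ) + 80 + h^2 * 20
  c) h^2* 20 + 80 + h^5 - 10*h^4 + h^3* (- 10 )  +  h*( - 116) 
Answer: b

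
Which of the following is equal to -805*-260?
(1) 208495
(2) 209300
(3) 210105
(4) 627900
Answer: 2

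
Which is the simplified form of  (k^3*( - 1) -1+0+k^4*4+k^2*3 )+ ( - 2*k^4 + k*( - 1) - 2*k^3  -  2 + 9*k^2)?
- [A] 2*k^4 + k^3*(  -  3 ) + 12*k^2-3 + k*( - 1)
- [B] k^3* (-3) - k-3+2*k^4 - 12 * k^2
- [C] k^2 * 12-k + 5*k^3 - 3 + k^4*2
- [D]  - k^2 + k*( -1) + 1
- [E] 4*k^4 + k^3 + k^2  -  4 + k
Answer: A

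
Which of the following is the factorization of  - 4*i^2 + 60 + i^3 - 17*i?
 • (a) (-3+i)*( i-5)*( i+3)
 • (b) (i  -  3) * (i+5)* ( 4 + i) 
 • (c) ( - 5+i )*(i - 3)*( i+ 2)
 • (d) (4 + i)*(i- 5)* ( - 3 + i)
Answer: d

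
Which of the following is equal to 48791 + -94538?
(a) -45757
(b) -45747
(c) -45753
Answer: b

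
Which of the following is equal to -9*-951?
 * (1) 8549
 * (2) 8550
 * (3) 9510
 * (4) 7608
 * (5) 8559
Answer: 5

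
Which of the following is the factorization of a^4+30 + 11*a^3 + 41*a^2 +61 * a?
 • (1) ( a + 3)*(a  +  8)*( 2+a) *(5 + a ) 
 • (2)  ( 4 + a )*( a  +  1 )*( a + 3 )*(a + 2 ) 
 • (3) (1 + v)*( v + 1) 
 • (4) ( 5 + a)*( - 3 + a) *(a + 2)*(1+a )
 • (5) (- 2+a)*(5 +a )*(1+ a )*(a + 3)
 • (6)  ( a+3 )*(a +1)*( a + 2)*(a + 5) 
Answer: 6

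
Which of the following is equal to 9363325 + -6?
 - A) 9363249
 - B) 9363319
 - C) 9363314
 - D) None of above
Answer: B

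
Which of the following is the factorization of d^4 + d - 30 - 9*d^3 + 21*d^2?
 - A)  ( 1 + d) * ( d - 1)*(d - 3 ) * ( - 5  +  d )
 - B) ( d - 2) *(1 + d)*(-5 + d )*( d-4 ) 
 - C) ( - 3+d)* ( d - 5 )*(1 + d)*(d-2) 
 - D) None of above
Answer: C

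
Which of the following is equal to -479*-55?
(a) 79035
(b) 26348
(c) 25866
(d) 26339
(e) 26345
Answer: e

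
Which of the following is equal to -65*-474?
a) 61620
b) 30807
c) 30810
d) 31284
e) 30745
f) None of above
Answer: c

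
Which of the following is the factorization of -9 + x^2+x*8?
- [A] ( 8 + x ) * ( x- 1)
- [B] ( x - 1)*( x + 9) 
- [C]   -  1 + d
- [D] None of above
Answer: B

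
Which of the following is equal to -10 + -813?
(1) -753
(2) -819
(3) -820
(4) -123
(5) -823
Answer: 5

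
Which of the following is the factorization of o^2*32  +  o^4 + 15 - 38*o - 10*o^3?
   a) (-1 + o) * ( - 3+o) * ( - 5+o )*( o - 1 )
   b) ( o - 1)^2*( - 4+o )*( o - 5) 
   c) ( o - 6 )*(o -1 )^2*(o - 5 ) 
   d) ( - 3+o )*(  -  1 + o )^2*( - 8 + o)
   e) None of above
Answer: a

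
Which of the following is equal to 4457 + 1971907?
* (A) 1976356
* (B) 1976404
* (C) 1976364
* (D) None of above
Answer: C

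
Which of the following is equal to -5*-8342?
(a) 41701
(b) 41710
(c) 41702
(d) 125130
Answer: b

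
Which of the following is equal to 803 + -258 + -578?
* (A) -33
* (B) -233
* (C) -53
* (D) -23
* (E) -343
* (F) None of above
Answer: A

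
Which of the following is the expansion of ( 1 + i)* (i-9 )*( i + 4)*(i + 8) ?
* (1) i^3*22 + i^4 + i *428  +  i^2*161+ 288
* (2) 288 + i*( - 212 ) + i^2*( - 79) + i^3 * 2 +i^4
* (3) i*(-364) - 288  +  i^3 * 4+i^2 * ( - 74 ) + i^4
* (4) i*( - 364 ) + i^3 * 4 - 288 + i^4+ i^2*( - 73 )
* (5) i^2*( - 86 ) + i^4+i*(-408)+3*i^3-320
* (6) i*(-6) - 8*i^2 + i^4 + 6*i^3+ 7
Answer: 4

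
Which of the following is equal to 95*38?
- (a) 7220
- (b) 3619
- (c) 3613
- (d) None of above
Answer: d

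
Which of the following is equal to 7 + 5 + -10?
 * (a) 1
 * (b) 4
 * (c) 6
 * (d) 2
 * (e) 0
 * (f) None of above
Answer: d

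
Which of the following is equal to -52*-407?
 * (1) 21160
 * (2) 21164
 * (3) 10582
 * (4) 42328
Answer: 2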